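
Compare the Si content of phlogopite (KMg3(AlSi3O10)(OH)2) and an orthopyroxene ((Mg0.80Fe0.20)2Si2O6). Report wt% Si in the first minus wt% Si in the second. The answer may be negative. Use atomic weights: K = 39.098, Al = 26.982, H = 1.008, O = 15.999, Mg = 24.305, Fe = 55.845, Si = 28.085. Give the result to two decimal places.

-6.13 percentage points

Si in KMg3(AlSi3O10)(OH)2: molar mass 417.254 g/mol; 3×28.085 = 84.255 g → 20.19 wt%.
Si in (Mg0.80Fe0.20)2Si2O6: molar mass 213.390 g/mol; 2×28.085 = 56.170 g → 26.32 wt%.
Difference = 20.19 − 26.32 = -6.13 percentage points.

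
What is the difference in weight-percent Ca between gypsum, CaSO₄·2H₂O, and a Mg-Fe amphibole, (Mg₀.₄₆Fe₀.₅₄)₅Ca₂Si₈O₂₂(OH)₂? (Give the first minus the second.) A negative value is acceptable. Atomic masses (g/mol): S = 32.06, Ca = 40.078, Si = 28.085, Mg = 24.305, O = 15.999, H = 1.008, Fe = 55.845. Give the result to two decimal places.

14.35 percentage points

Ca in CaSO₄·2H₂O: molar mass 172.164 g/mol; 1×40.078 = 40.078 g → 23.28 wt%.
Ca in (Mg₀.₄₆Fe₀.₅₄)₅Ca₂Si₈O₂₂(OH)₂: molar mass 897.511 g/mol; 2×40.078 = 80.156 g → 8.93 wt%.
Difference = 23.28 − 8.93 = 14.35 percentage points.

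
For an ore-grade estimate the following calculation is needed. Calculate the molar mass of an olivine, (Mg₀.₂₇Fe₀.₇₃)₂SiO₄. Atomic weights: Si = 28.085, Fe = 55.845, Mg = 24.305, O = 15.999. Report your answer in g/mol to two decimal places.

186.74 g/mol

The formula mass is the sum 0.54*24.305 + 1.46*55.845 + 1*28.085 + 4*15.999.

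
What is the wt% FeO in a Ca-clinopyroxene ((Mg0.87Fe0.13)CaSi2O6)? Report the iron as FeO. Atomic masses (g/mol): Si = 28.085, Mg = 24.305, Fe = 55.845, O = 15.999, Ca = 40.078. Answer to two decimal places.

Molar mass of (Mg0.87Fe0.13)CaSi2O6 = 0.87×24.305 + 0.13×55.845 + 1×40.078 + 2×28.085 + 6×15.999 = 220.647 g/mol.
Each formula unit contains 0.13 Fe, equivalent to 0.13/1 = 0.1300 mol FeO.
M(FeO) = 1×55.845 + 1×15.999 = 71.844 g/mol.
Mass of FeO per formula unit = 0.1300 × 71.844 = 9.340 g.
FeO wt% = 9.340 / 220.647 × 100 = 4.23%.

4.23 wt%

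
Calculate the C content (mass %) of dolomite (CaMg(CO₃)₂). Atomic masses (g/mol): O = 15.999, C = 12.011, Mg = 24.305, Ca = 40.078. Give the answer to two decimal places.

Molar mass of CaMg(CO₃)₂: 1·40.078 + 1·24.305 + 2·12.011 + 6·15.999 = 184.399 g/mol.
Mass of C per formula unit: 2 × 12.011 = 24.022 g.
Weight fraction C = 24.022 / 184.399 = 0.1303.

13.03 mass %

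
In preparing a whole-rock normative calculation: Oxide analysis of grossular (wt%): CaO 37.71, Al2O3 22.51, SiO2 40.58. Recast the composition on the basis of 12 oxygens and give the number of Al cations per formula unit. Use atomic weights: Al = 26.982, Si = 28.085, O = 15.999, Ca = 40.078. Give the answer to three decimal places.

CaO: 37.71/56.077 = 0.67247 mol → 0.67247 mol Ca, 0.67247 mol O.
Al2O3: 22.51/101.961 = 0.22077 mol → 0.44154 mol Al, 0.66231 mol O.
SiO2: 40.58/60.083 = 0.67540 mol → 0.67540 mol Si, 1.35080 mol O.
Total oxygen = 2.68558 mol. Normalization factor = 12/2.68558 = 4.46831.
Al per 12 O = 0.44154 × 4.46831 = 1.973.

1.973 Al apfu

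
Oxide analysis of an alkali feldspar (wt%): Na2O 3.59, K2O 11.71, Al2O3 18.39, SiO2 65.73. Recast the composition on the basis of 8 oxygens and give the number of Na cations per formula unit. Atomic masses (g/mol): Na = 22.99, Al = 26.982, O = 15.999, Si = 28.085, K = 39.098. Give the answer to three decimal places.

0.318 Na apfu

Na2O: 3.59/61.979 = 0.05792 mol → 0.11584 mol Na, 0.05792 mol O.
K2O: 11.71/94.195 = 0.12432 mol → 0.24864 mol K, 0.12432 mol O.
Al2O3: 18.39/101.961 = 0.18036 mol → 0.36072 mol Al, 0.54108 mol O.
SiO2: 65.73/60.083 = 1.09399 mol → 1.09399 mol Si, 2.18798 mol O.
Total oxygen = 2.91130 mol. Normalization factor = 8/2.91130 = 2.74791.
Na per 8 O = 0.11584 × 2.74791 = 0.318.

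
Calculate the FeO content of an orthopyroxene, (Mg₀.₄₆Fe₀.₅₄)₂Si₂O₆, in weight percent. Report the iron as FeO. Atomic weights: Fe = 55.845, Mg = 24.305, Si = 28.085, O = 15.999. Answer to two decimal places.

33.04 wt%

M((Mg₀.₄₆Fe₀.₅₄)₂Si₂O₆) = 234.837 g/mol; M(FeO) = 71.844 g/mol.
Moles FeO per formula unit = 1.08 Fe ÷ 1 = 1.0800.
FeO fraction = (1.0800 × 71.844) / 234.837 = 77.592/234.837 = 0.3304.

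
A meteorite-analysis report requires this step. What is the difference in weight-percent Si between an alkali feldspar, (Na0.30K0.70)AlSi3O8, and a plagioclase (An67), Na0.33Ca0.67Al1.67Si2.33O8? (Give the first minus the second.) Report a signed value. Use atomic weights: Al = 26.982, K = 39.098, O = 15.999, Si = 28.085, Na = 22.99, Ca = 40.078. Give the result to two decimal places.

First mineral: 84.255 g Si in 273.495 g formula = 30.81 wt% Si.
Second mineral: 65.438 g Si in 272.929 g formula = 23.98 wt% Si.
30.81% − 23.98% gives a difference of 6.83 percentage points.

6.83 percentage points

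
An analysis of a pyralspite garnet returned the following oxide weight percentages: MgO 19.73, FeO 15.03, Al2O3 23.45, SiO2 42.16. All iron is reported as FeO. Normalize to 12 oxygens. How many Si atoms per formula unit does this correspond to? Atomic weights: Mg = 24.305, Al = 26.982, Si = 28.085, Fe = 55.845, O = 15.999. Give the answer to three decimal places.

3.016 Si apfu

MgO: 19.73/40.304 = 0.48953 mol → 0.48953 mol Mg, 0.48953 mol O.
FeO: 15.03/71.844 = 0.20920 mol → 0.20920 mol Fe, 0.20920 mol O.
Al2O3: 23.45/101.961 = 0.22999 mol → 0.45998 mol Al, 0.68997 mol O.
SiO2: 42.16/60.083 = 0.70170 mol → 0.70170 mol Si, 1.40340 mol O.
Total oxygen = 2.79210 mol. Normalization factor = 12/2.79210 = 4.29784.
Si per 12 O = 0.70170 × 4.29784 = 3.016.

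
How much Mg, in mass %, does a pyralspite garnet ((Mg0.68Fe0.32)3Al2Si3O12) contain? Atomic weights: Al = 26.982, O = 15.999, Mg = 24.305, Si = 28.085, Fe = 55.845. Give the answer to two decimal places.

M((Mg0.68Fe0.32)3Al2Si3O12) = 433.400 g/mol.
Mg contributes 2.04 × 24.305 = 49.582 g per mole.
49.582/433.400 = 0.1144 → 11.44%.

11.44 mass %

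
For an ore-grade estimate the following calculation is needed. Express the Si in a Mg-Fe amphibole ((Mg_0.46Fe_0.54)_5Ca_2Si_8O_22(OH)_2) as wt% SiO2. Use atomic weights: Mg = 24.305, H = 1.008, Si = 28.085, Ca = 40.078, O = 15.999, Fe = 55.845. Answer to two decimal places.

Formula mass = 897.511 g/mol.
8 Si → 8.0000 mol SiO2 per formula unit; M(SiO2) = 60.083, so SiO2 mass = 480.664 g.
480.664/897.511 × 100 = 53.56 wt%.

53.56 wt%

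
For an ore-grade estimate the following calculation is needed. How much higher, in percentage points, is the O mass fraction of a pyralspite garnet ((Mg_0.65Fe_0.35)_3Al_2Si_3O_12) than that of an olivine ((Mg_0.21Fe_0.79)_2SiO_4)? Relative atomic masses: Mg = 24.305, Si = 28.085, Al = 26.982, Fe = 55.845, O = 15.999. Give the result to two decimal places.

10.42 percentage points

First mineral: 191.988 g O in 436.239 g formula = 44.01 wt% O.
Second mineral: 63.996 g O in 190.524 g formula = 33.59 wt% O.
44.01% − 33.59% gives a difference of 10.42 percentage points.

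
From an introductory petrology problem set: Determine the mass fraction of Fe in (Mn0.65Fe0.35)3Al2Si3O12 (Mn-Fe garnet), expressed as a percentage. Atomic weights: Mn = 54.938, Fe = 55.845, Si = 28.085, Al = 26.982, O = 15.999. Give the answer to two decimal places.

Formula mass = 1.95×54.938 + 1.05×55.845 + 2×26.982 + 3×28.085 + 12×15.999 = 495.973 g/mol, of which 58.637 g is Fe.
So Fe makes up 58.637/495.973 = 0.1182 of the mass, i.e. 11.82%.

11.82 mass %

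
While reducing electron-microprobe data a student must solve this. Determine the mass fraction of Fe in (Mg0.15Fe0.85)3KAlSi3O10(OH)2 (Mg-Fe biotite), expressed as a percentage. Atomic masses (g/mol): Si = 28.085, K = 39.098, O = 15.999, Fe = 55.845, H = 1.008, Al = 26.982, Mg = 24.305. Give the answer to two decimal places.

Molar mass of (Mg0.15Fe0.85)3KAlSi3O10(OH)2: 0.45×24.305 + 2.55×55.845 + 1×39.098 + 1×26.982 + 3×28.085 + 12×15.999 + 2×1.008 = 497.681 g/mol.
Mass of Fe per formula unit: 2.55 × 55.845 = 142.405 g.
Weight fraction Fe = 142.405 / 497.681 = 0.2861.

28.61 weight percent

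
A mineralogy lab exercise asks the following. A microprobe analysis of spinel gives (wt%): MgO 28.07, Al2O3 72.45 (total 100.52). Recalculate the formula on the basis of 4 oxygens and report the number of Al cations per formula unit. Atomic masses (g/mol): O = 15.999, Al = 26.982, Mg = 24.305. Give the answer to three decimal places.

MgO (M=40.304): mol = 0.69646; Mg = 0.69646, O = 0.69646.
Al2O3 (M=101.961): mol = 0.71057; Al = 1.42114, O = 2.13171.
ΣO = 2.82817; factor = 4/ΣO = 1.41434.
Al apfu = 1.42114 × 1.41434 = 2.010.

2.010 Al apfu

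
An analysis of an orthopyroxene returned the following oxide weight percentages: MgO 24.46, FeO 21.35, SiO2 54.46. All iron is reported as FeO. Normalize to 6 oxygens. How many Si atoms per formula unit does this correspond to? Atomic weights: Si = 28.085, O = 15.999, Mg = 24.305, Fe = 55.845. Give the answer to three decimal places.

2.002 Si apfu

MgO: 24.46/40.304 = 0.60689 mol → 0.60689 mol Mg, 0.60689 mol O.
FeO: 21.35/71.844 = 0.29717 mol → 0.29717 mol Fe, 0.29717 mol O.
SiO2: 54.46/60.083 = 0.90641 mol → 0.90641 mol Si, 1.81282 mol O.
Total oxygen = 2.71688 mol. Normalization factor = 6/2.71688 = 2.20842.
Si per 6 O = 0.90641 × 2.20842 = 2.002.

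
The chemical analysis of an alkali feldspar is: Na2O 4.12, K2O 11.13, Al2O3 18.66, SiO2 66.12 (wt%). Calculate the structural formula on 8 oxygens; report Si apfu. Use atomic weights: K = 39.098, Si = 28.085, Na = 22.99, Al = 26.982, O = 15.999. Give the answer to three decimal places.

Na2O (M=61.979): mol = 0.06647; Na = 0.13294, O = 0.06647.
K2O (M=94.195): mol = 0.11816; K = 0.23632, O = 0.11816.
Al2O3 (M=101.961): mol = 0.18301; Al = 0.36602, O = 0.54903.
SiO2 (M=60.083): mol = 1.10048; Si = 1.10048, O = 2.20096.
ΣO = 2.93462; factor = 8/ΣO = 2.72608.
Si apfu = 1.10048 × 2.72608 = 3.000.

3.000 Si apfu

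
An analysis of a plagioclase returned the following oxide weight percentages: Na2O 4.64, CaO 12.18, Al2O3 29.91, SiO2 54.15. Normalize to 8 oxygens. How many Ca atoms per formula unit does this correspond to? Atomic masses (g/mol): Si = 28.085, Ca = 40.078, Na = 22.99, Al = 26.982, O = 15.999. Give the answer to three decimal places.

Na2O: 4.64/61.979 = 0.07486 mol → 0.14972 mol Na, 0.07486 mol O.
CaO: 12.18/56.077 = 0.21720 mol → 0.21720 mol Ca, 0.21720 mol O.
Al2O3: 29.91/101.961 = 0.29335 mol → 0.58670 mol Al, 0.88005 mol O.
SiO2: 54.15/60.083 = 0.90125 mol → 0.90125 mol Si, 1.80250 mol O.
Total oxygen = 2.97461 mol. Normalization factor = 8/2.97461 = 2.68943.
Ca per 8 O = 0.21720 × 2.68943 = 0.584.

0.584 Ca apfu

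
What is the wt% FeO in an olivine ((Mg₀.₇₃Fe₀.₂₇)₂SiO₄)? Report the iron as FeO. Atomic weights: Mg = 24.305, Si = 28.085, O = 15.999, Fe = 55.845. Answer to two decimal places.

24.60 wt%

Molar mass of (Mg₀.₇₃Fe₀.₂₇)₂SiO₄ = 1.46*24.305 + 0.54*55.845 + 1*28.085 + 4*15.999 = 157.723 g/mol.
Each formula unit contains 0.54 Fe, equivalent to 0.54/1 = 0.5400 mol FeO.
M(FeO) = 1×55.845 + 1×15.999 = 71.844 g/mol.
Mass of FeO per formula unit = 0.5400 × 71.844 = 38.796 g.
FeO wt% = 38.796 / 157.723 × 100 = 24.60%.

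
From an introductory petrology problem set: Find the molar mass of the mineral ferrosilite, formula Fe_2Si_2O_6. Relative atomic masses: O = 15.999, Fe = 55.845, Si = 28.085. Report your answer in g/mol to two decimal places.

Fe: 2 × 55.845 = 111.6900
Si: 2 × 28.085 = 56.1700
O: 6 × 15.999 = 95.9940
Summing the contributions gives the formula mass.

263.85 g/mol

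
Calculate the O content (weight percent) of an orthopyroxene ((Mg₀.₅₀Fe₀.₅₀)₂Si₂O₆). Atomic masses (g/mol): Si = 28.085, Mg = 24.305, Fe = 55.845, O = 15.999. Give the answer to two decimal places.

Molar mass of (Mg₀.₅₀Fe₀.₅₀)₂Si₂O₆: 1·24.305 + 1·55.845 + 2·28.085 + 6·15.999 = 232.314 g/mol.
Mass of O per formula unit: 6 × 15.999 = 95.994 g.
Weight fraction O = 95.994 / 232.314 = 0.4132.

41.32 weight percent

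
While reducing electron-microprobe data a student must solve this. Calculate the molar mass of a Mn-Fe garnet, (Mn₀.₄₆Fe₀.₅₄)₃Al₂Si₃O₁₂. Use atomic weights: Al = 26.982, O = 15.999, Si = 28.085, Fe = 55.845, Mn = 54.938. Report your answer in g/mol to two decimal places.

Mn: 1.38 × 54.938 = 75.8144
Fe: 1.62 × 55.845 = 90.4689
Al: 2 × 26.982 = 53.9640
Si: 3 × 28.085 = 84.2550
O: 12 × 15.999 = 191.9880
Summing the contributions gives the formula mass.

496.49 g/mol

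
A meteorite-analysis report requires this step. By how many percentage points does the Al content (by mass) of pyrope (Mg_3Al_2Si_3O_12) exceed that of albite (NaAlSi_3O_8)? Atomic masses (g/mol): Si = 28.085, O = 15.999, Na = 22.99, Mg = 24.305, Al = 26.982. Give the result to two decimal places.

Al in Mg_3Al_2Si_3O_12: molar mass 403.122 g/mol; 2×26.982 = 53.964 g → 13.39 wt%.
Al in NaAlSi_3O_8: molar mass 262.219 g/mol; 1×26.982 = 26.982 g → 10.29 wt%.
Difference = 13.39 − 10.29 = 3.10 percentage points.

3.10 percentage points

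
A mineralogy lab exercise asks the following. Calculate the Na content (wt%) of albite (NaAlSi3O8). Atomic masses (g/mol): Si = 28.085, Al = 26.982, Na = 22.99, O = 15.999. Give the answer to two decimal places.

Molar mass of NaAlSi3O8: 1×22.99 + 1×26.982 + 3×28.085 + 8×15.999 = 262.219 g/mol.
Mass of Na per formula unit: 1 × 22.99 = 22.990 g.
Weight fraction Na = 22.990 / 262.219 = 0.0877.

8.77 wt%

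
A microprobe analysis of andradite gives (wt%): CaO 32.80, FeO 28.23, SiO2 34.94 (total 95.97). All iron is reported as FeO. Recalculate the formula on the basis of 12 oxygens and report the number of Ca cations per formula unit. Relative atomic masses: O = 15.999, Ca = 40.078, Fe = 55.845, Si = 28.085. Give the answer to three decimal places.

3.278 Ca apfu

CaO (M=56.077): mol = 0.58491; Ca = 0.58491, O = 0.58491.
FeO (M=71.844): mol = 0.39293; Fe = 0.39293, O = 0.39293.
SiO2 (M=60.083): mol = 0.58153; Si = 0.58153, O = 1.16306.
ΣO = 2.14090; factor = 12/ΣO = 5.60512.
Ca apfu = 0.58491 × 5.60512 = 3.278.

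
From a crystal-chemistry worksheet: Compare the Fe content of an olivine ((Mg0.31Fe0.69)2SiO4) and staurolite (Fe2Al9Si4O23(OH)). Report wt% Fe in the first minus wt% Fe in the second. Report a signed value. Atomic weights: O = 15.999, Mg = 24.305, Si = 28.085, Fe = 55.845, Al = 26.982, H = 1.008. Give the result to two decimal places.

M((Mg0.31Fe0.69)2SiO4) = 184.216 g/mol, so wt% Fe = 77.066/184.216 × 100 = 41.83%.
M(Fe2Al9Si4O23(OH)) = 851.852 g/mol, so wt% Fe = 111.690/851.852 × 100 = 13.11%.
41.83 − 13.11 = 28.72 pp.

28.72 percentage points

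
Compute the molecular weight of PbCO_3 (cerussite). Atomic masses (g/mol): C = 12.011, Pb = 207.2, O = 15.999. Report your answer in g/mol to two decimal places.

267.21 g/mol

The formula mass is the sum 1·207.2 + 1·12.011 + 3·15.999.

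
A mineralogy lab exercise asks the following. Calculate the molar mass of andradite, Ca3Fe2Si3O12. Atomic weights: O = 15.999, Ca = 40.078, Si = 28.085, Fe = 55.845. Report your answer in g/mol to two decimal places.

508.17 g/mol

M = 3(40.078) + 2(55.845) + 3(28.085) + 12(15.999)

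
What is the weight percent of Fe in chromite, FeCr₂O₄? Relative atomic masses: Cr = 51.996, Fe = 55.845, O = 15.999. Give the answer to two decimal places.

24.95 mass %

Formula mass = 1×55.845 + 2×51.996 + 4×15.999 = 223.833 g/mol, of which 55.845 g is Fe.
So Fe makes up 55.845/223.833 = 0.2495 of the mass, i.e. 24.95%.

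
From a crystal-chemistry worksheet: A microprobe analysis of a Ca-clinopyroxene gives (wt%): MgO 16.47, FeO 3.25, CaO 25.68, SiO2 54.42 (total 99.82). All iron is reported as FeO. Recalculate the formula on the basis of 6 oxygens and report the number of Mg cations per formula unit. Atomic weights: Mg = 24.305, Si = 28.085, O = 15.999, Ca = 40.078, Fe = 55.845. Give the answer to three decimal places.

MgO (M=40.304): mol = 0.40864; Mg = 0.40864, O = 0.40864.
FeO (M=71.844): mol = 0.04524; Fe = 0.04524, O = 0.04524.
CaO (M=56.077): mol = 0.45794; Ca = 0.45794, O = 0.45794.
SiO2 (M=60.083): mol = 0.90575; Si = 0.90575, O = 1.81150.
ΣO = 2.72332; factor = 6/ΣO = 2.20319.
Mg apfu = 0.40864 × 2.20319 = 0.900.

0.900 Mg apfu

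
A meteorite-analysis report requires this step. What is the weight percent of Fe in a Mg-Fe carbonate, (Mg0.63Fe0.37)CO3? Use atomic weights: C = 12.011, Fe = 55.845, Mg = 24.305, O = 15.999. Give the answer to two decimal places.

Molar mass of (Mg0.63Fe0.37)CO3: 0.63·24.305 + 0.37·55.845 + 1·12.011 + 3·15.999 = 95.983 g/mol.
Mass of Fe per formula unit: 0.37 × 55.845 = 20.663 g.
Weight fraction Fe = 20.663 / 95.983 = 0.2153.

21.53 mass %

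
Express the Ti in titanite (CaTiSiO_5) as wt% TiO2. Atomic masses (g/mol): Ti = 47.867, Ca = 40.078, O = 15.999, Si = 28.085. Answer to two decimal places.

Formula mass = 196.025 g/mol.
1 Ti → 1.0000 mol TiO2 per formula unit; M(TiO2) = 79.865, so TiO2 mass = 79.865 g.
79.865/196.025 × 100 = 40.74 wt%.

40.74 wt%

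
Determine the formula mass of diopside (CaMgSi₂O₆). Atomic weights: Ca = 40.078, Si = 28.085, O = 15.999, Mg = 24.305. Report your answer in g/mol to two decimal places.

Ca: 1 × 40.078 = 40.0780
Mg: 1 × 24.305 = 24.3050
Si: 2 × 28.085 = 56.1700
O: 6 × 15.999 = 95.9940
Summing the contributions gives the formula mass.

216.55 g/mol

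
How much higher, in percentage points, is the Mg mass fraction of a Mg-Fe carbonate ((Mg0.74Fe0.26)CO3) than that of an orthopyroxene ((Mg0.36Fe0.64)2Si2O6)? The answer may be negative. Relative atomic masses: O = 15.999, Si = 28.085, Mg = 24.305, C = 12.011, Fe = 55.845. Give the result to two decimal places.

12.18 percentage points

M((Mg0.74Fe0.26)CO3) = 92.513 g/mol, so wt% Mg = 17.986/92.513 × 100 = 19.44%.
M((Mg0.36Fe0.64)2Si2O6) = 241.145 g/mol, so wt% Mg = 17.500/241.145 × 100 = 7.26%.
19.44 − 7.26 = 12.18 pp.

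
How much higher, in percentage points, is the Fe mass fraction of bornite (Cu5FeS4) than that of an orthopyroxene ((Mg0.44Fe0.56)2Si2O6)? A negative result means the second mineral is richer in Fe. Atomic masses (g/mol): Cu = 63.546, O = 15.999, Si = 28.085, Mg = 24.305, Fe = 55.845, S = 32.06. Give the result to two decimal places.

-15.36 percentage points

Fe in Cu5FeS4: molar mass 501.815 g/mol; 1×55.845 = 55.845 g → 11.13 wt%.
Fe in (Mg0.44Fe0.56)2Si2O6: molar mass 236.099 g/mol; 1.12×55.845 = 62.546 g → 26.49 wt%.
Difference = 11.13 − 26.49 = -15.36 percentage points.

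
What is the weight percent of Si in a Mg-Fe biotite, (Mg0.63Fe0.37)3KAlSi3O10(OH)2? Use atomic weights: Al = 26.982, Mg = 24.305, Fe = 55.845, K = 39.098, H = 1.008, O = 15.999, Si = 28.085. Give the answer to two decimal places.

Molar mass of (Mg0.63Fe0.37)3KAlSi3O10(OH)2: 1.89×24.305 + 1.11×55.845 + 1×39.098 + 1×26.982 + 3×28.085 + 12×15.999 + 2×1.008 = 452.263 g/mol.
Mass of Si per formula unit: 3 × 28.085 = 84.255 g.
Weight fraction Si = 84.255 / 452.263 = 0.1863.

18.63 mass %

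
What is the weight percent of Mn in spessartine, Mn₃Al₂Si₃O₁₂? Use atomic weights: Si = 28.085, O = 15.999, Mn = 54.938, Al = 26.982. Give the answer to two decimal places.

Formula mass = 3·54.938 + 2·26.982 + 3·28.085 + 12·15.999 = 495.021 g/mol, of which 164.814 g is Mn.
So Mn makes up 164.814/495.021 = 0.3329 of the mass, i.e. 33.29%.

33.29 mass %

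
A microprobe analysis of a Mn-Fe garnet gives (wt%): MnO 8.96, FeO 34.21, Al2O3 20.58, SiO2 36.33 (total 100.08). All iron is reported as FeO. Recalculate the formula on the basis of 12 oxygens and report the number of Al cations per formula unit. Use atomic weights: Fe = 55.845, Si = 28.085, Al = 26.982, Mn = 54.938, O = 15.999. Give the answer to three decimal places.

MnO (M=70.937): mol = 0.12631; Mn = 0.12631, O = 0.12631.
FeO (M=71.844): mol = 0.47617; Fe = 0.47617, O = 0.47617.
Al2O3 (M=101.961): mol = 0.20184; Al = 0.40368, O = 0.60552.
SiO2 (M=60.083): mol = 0.60466; Si = 0.60466, O = 1.20932.
ΣO = 2.41732; factor = 12/ΣO = 4.96418.
Al apfu = 0.40368 × 4.96418 = 2.004.

2.004 Al apfu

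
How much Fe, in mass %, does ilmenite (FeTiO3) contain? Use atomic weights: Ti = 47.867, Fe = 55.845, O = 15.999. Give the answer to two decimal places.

Molar mass of FeTiO3: 1·55.845 + 1·47.867 + 3·15.999 = 151.709 g/mol.
Mass of Fe per formula unit: 1 × 55.845 = 55.845 g.
Weight fraction Fe = 55.845 / 151.709 = 0.3681.

36.81 mass %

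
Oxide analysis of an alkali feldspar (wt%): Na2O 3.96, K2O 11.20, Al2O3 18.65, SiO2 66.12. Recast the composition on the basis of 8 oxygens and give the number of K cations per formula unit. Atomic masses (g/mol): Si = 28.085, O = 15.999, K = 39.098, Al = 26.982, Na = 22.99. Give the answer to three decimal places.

3.96 wt% Na2O ÷ 61.979 g/mol = 0.06389 mol, giving 0.12778 Na and 0.06389 O.
11.20 wt% K2O ÷ 94.195 g/mol = 0.11890 mol, giving 0.23780 K and 0.11890 O.
18.65 wt% Al2O3 ÷ 101.961 g/mol = 0.18291 mol, giving 0.36582 Al and 0.54873 O.
66.12 wt% SiO2 ÷ 60.083 g/mol = 1.10048 mol, giving 1.10048 Si and 2.20096 O.
Oxygen sums to 2.93248; scaling by 8/2.93248 = 2.72807 puts the formula on 8 O.
K: 0.23780 × 2.72807 = 0.649 atoms per formula unit.

0.649 K apfu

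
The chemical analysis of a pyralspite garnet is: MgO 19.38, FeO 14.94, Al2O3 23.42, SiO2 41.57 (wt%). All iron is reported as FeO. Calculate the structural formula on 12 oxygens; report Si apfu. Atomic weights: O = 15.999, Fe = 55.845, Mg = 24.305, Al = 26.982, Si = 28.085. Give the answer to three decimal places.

MgO: 19.38/40.304 = 0.48085 mol → 0.48085 mol Mg, 0.48085 mol O.
FeO: 14.94/71.844 = 0.20795 mol → 0.20795 mol Fe, 0.20795 mol O.
Al2O3: 23.42/101.961 = 0.22970 mol → 0.45940 mol Al, 0.68910 mol O.
SiO2: 41.57/60.083 = 0.69188 mol → 0.69188 mol Si, 1.38376 mol O.
Total oxygen = 2.76166 mol. Normalization factor = 12/2.76166 = 4.34521.
Si per 12 O = 0.69188 × 4.34521 = 3.006.

3.006 Si apfu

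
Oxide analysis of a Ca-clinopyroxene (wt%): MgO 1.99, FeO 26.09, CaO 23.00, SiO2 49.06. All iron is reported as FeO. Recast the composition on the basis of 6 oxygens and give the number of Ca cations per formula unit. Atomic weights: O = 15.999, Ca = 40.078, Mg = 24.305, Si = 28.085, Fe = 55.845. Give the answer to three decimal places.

MgO (M=40.304): mol = 0.04937; Mg = 0.04937, O = 0.04937.
FeO (M=71.844): mol = 0.36315; Fe = 0.36315, O = 0.36315.
CaO (M=56.077): mol = 0.41015; Ca = 0.41015, O = 0.41015.
SiO2 (M=60.083): mol = 0.81654; Si = 0.81654, O = 1.63308.
ΣO = 2.45575; factor = 6/ΣO = 2.44325.
Ca apfu = 0.41015 × 2.44325 = 1.002.

1.002 Ca apfu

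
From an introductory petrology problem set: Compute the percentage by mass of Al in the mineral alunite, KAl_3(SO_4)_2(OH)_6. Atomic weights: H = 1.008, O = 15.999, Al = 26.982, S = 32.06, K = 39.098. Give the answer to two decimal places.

19.54 wt%

Molar mass of KAl_3(SO_4)_2(OH)_6: 1×39.098 + 3×26.982 + 2×32.06 + 14×15.999 + 6×1.008 = 414.198 g/mol.
Mass of Al per formula unit: 3 × 26.982 = 80.946 g.
Weight fraction Al = 80.946 / 414.198 = 0.1954.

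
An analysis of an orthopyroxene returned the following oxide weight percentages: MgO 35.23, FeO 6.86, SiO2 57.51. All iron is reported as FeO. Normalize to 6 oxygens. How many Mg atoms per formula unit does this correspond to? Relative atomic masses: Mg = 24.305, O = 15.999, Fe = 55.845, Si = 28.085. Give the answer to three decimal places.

1.819 Mg apfu

35.23 wt% MgO ÷ 40.304 g/mol = 0.87411 mol, giving 0.87411 Mg and 0.87411 O.
6.86 wt% FeO ÷ 71.844 g/mol = 0.09548 mol, giving 0.09548 Fe and 0.09548 O.
57.51 wt% SiO2 ÷ 60.083 g/mol = 0.95718 mol, giving 0.95718 Si and 1.91436 O.
Oxygen sums to 2.88395; scaling by 6/2.88395 = 2.08048 puts the formula on 6 O.
Mg: 0.87411 × 2.08048 = 1.819 atoms per formula unit.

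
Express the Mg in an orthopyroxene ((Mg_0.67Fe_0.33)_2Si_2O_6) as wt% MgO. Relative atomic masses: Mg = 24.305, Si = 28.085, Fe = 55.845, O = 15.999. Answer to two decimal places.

Molar mass of (Mg_0.67Fe_0.33)_2Si_2O_6 = 1.34×24.305 + 0.66×55.845 + 2×28.085 + 6×15.999 = 221.590 g/mol.
Each formula unit contains 1.34 Mg, equivalent to 1.34/1 = 1.3400 mol MgO.
M(MgO) = 1×24.305 + 1×15.999 = 40.304 g/mol.
Mass of MgO per formula unit = 1.3400 × 40.304 = 54.007 g.
MgO wt% = 54.007 / 221.590 × 100 = 24.37%.

24.37 wt%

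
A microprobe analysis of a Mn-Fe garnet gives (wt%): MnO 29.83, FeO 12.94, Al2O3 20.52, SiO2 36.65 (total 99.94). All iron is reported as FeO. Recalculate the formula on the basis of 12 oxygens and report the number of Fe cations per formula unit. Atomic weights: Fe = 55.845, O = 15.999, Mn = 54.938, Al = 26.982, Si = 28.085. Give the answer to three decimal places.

MnO: 29.83/70.937 = 0.42051 mol → 0.42051 mol Mn, 0.42051 mol O.
FeO: 12.94/71.844 = 0.18011 mol → 0.18011 mol Fe, 0.18011 mol O.
Al2O3: 20.52/101.961 = 0.20125 mol → 0.40250 mol Al, 0.60375 mol O.
SiO2: 36.65/60.083 = 0.60999 mol → 0.60999 mol Si, 1.21998 mol O.
Total oxygen = 2.42435 mol. Normalization factor = 12/2.42435 = 4.94978.
Fe per 12 O = 0.18011 × 4.94978 = 0.892.

0.892 Fe apfu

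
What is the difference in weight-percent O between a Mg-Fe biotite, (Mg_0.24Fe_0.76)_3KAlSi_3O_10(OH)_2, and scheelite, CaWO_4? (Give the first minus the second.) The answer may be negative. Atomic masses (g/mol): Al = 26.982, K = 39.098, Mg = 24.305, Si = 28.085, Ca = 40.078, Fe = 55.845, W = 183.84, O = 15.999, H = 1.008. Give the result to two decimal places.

First mineral: 191.988 g O in 489.165 g formula = 39.25 wt% O.
Second mineral: 63.996 g O in 287.914 g formula = 22.23 wt% O.
39.25% − 22.23% gives a difference of 17.02 percentage points.

17.02 percentage points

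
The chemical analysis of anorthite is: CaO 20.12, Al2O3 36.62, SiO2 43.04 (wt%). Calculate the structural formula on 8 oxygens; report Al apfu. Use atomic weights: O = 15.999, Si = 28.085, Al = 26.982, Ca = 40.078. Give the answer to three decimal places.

20.12 wt% CaO ÷ 56.077 g/mol = 0.35879 mol, giving 0.35879 Ca and 0.35879 O.
36.62 wt% Al2O3 ÷ 101.961 g/mol = 0.35916 mol, giving 0.71832 Al and 1.07748 O.
43.04 wt% SiO2 ÷ 60.083 g/mol = 0.71634 mol, giving 0.71634 Si and 1.43268 O.
Oxygen sums to 2.86895; scaling by 8/2.86895 = 2.78848 puts the formula on 8 O.
Al: 0.71832 × 2.78848 = 2.003 atoms per formula unit.

2.003 Al apfu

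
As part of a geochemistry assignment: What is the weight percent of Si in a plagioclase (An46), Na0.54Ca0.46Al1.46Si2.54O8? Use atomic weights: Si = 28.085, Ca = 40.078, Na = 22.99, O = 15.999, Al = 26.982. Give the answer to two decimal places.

26.46 wt%

M(Na0.54Ca0.46Al1.46Si2.54O8) = 269.572 g/mol.
Si contributes 2.54 × 28.085 = 71.336 g per mole.
71.336/269.572 = 0.2646 → 26.46%.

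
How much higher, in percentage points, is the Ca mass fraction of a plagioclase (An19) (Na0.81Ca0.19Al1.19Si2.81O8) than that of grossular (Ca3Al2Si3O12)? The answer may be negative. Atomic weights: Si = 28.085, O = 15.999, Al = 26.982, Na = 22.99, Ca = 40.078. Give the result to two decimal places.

-23.82 percentage points

M(Na0.81Ca0.19Al1.19Si2.81O8) = 265.256 g/mol, so wt% Ca = 7.615/265.256 × 100 = 2.87%.
M(Ca3Al2Si3O12) = 450.441 g/mol, so wt% Ca = 120.234/450.441 × 100 = 26.69%.
2.87 − 26.69 = -23.82 pp.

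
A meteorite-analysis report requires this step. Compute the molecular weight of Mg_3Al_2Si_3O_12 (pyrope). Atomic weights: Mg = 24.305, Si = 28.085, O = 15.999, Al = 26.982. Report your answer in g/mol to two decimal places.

The formula mass is the sum 3×24.305 + 2×26.982 + 3×28.085 + 12×15.999.

403.12 g/mol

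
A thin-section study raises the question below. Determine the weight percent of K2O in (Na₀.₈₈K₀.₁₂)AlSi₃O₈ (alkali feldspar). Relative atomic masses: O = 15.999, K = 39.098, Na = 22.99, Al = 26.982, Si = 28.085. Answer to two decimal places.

Formula mass = 264.152 g/mol.
0.12 K → 0.0600 mol K2O per formula unit; M(K2O) = 94.195, so K2O mass = 5.652 g.
5.652/264.152 × 100 = 2.14 wt%.

2.14 wt%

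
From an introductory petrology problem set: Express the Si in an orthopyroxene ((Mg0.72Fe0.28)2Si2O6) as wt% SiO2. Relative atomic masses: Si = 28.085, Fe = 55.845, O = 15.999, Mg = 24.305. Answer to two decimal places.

M((Mg0.72Fe0.28)2Si2O6) = 218.436 g/mol; M(SiO2) = 60.083 g/mol.
Moles SiO2 per formula unit = 2 Si ÷ 1 = 2.0000.
SiO2 fraction = (2.0000 × 60.083) / 218.436 = 120.166/218.436 = 0.5501.

55.01 wt%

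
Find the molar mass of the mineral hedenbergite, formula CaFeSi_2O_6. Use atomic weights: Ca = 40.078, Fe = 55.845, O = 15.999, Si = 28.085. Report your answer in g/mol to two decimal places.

248.09 g/mol

Ca: 1 × 40.078 = 40.0780
Fe: 1 × 55.845 = 55.8450
Si: 2 × 28.085 = 56.1700
O: 6 × 15.999 = 95.9940
Summing the contributions gives the formula mass.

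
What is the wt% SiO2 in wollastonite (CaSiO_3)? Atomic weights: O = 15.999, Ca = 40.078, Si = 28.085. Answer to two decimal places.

M(CaSiO_3) = 116.160 g/mol; M(SiO2) = 60.083 g/mol.
Moles SiO2 per formula unit = 1 Si ÷ 1 = 1.0000.
SiO2 fraction = (1.0000 × 60.083) / 116.160 = 60.083/116.160 = 0.5172.

51.72 wt%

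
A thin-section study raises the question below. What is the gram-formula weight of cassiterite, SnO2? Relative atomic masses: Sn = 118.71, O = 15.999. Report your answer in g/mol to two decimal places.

150.71 g/mol

The formula mass is the sum 1*118.71 + 2*15.999.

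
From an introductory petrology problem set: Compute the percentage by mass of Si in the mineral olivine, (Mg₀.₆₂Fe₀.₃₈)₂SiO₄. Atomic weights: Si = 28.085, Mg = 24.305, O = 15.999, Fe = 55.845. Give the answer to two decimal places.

Molar mass of (Mg₀.₆₂Fe₀.₃₈)₂SiO₄: 1.24·24.305 + 0.76·55.845 + 1·28.085 + 4·15.999 = 164.661 g/mol.
Mass of Si per formula unit: 1 × 28.085 = 28.085 g.
Weight fraction Si = 28.085 / 164.661 = 0.1706.

17.06 wt%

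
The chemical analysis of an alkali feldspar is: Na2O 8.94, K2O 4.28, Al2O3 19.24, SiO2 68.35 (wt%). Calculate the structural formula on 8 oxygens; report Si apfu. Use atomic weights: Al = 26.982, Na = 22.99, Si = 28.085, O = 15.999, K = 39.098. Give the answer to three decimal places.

Na2O: 8.94/61.979 = 0.14424 mol → 0.28848 mol Na, 0.14424 mol O.
K2O: 4.28/94.195 = 0.04544 mol → 0.09088 mol K, 0.04544 mol O.
Al2O3: 19.24/101.961 = 0.18870 mol → 0.37740 mol Al, 0.56610 mol O.
SiO2: 68.35/60.083 = 1.13759 mol → 1.13759 mol Si, 2.27518 mol O.
Total oxygen = 3.03096 mol. Normalization factor = 8/3.03096 = 2.63943.
Si per 8 O = 1.13759 × 2.63943 = 3.003.

3.003 Si apfu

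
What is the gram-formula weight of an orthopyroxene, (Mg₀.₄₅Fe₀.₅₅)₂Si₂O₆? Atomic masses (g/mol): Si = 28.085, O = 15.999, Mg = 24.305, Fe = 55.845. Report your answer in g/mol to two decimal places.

The formula mass is the sum 0.90(24.305) + 1.10(55.845) + 2(28.085) + 6(15.999).

235.47 g/mol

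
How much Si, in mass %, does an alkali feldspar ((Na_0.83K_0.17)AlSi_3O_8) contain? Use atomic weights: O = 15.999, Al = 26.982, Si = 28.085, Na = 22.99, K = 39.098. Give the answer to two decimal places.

Formula mass = 0.83×22.99 + 0.17×39.098 + 1×26.982 + 3×28.085 + 8×15.999 = 264.957 g/mol, of which 84.255 g is Si.
So Si makes up 84.255/264.957 = 0.3180 of the mass, i.e. 31.80%.

31.80 mass %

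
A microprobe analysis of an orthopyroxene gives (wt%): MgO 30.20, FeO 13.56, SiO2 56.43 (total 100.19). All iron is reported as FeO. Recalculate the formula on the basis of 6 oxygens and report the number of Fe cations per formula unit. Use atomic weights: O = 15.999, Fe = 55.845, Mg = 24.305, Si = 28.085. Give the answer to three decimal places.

30.20 wt% MgO ÷ 40.304 g/mol = 0.74931 mol, giving 0.74931 Mg and 0.74931 O.
13.56 wt% FeO ÷ 71.844 g/mol = 0.18874 mol, giving 0.18874 Fe and 0.18874 O.
56.43 wt% SiO2 ÷ 60.083 g/mol = 0.93920 mol, giving 0.93920 Si and 1.87840 O.
Oxygen sums to 2.81645; scaling by 6/2.81645 = 2.13034 puts the formula on 6 O.
Fe: 0.18874 × 2.13034 = 0.402 atoms per formula unit.

0.402 Fe apfu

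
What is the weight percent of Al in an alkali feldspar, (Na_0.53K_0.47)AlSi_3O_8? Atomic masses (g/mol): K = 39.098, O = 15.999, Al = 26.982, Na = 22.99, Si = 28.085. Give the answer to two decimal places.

10.00 wt%

Molar mass of (Na_0.53K_0.47)AlSi_3O_8: 0.53×22.99 + 0.47×39.098 + 1×26.982 + 3×28.085 + 8×15.999 = 269.790 g/mol.
Mass of Al per formula unit: 1 × 26.982 = 26.982 g.
Weight fraction Al = 26.982 / 269.790 = 0.1000.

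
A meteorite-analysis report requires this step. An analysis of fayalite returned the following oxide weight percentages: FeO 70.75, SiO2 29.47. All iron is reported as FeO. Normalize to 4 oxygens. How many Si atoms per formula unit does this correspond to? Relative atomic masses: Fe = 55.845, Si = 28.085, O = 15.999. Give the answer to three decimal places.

FeO: 70.75/71.844 = 0.98477 mol → 0.98477 mol Fe, 0.98477 mol O.
SiO2: 29.47/60.083 = 0.49049 mol → 0.49049 mol Si, 0.98098 mol O.
Total oxygen = 1.96575 mol. Normalization factor = 4/1.96575 = 2.03485.
Si per 4 O = 0.49049 × 2.03485 = 0.998.

0.998 Si apfu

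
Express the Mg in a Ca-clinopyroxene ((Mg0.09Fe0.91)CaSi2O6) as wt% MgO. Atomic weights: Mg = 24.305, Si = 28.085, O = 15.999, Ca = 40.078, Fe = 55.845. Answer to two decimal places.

1.48 wt%

M((Mg0.09Fe0.91)CaSi2O6) = 245.248 g/mol; M(MgO) = 40.304 g/mol.
Moles MgO per formula unit = 0.09 Mg ÷ 1 = 0.0900.
MgO fraction = (0.0900 × 40.304) / 245.248 = 3.627/245.248 = 0.0148.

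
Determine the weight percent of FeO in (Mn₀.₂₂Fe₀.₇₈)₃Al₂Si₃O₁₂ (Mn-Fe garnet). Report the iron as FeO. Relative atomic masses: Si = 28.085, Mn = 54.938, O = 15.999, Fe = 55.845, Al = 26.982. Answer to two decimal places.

33.82 wt%

Formula mass = 497.143 g/mol.
2.34 Fe → 2.3400 mol FeO per formula unit; M(FeO) = 71.844, so FeO mass = 168.115 g.
168.115/497.143 × 100 = 33.82 wt%.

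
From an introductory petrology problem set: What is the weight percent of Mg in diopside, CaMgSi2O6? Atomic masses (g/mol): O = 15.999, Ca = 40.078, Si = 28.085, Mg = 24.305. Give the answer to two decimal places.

11.22 weight percent

Molar mass of CaMgSi2O6: 1·40.078 + 1·24.305 + 2·28.085 + 6·15.999 = 216.547 g/mol.
Mass of Mg per formula unit: 1 × 24.305 = 24.305 g.
Weight fraction Mg = 24.305 / 216.547 = 0.1122.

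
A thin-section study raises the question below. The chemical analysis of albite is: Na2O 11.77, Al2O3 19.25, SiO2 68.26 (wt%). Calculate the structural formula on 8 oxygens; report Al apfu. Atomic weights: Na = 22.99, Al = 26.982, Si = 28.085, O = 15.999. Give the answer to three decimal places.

11.77 wt% Na2O ÷ 61.979 g/mol = 0.18990 mol, giving 0.37980 Na and 0.18990 O.
19.25 wt% Al2O3 ÷ 101.961 g/mol = 0.18880 mol, giving 0.37760 Al and 0.56640 O.
68.26 wt% SiO2 ÷ 60.083 g/mol = 1.13610 mol, giving 1.13610 Si and 2.27220 O.
Oxygen sums to 3.02850; scaling by 8/3.02850 = 2.64157 puts the formula on 8 O.
Al: 0.37760 × 2.64157 = 0.997 atoms per formula unit.

0.997 Al apfu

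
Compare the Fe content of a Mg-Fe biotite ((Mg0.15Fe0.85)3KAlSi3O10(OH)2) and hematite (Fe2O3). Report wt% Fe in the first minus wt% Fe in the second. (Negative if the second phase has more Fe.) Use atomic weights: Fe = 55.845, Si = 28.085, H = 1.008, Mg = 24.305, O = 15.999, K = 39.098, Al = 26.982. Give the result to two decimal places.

Fe in (Mg0.15Fe0.85)3KAlSi3O10(OH)2: molar mass 497.681 g/mol; 2.55×55.845 = 142.405 g → 28.61 wt%.
Fe in Fe2O3: molar mass 159.687 g/mol; 2×55.845 = 111.690 g → 69.94 wt%.
Difference = 28.61 − 69.94 = -41.33 percentage points.

-41.33 percentage points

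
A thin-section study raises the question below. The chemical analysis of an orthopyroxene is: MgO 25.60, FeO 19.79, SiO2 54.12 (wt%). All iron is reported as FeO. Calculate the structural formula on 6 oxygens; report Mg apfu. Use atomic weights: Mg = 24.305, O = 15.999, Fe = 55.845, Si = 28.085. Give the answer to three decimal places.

MgO: 25.60/40.304 = 0.63517 mol → 0.63517 mol Mg, 0.63517 mol O.
FeO: 19.79/71.844 = 0.27546 mol → 0.27546 mol Fe, 0.27546 mol O.
SiO2: 54.12/60.083 = 0.90075 mol → 0.90075 mol Si, 1.80150 mol O.
Total oxygen = 2.71213 mol. Normalization factor = 6/2.71213 = 2.21228.
Mg per 6 O = 0.63517 × 2.21228 = 1.405.

1.405 Mg apfu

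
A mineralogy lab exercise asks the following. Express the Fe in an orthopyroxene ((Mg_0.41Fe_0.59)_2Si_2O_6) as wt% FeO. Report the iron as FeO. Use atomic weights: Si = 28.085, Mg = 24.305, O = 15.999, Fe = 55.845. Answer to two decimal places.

Formula mass = 237.991 g/mol.
1.18 Fe → 1.1800 mol FeO per formula unit; M(FeO) = 71.844, so FeO mass = 84.776 g.
84.776/237.991 × 100 = 35.62 wt%.

35.62 wt%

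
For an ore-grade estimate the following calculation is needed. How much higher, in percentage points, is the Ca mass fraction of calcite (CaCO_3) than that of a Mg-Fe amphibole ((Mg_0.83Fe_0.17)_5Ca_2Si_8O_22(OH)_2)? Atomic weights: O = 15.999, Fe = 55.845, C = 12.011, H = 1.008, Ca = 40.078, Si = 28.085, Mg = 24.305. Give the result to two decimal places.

30.49 percentage points

M(CaCO_3) = 100.086 g/mol, so wt% Ca = 40.078/100.086 × 100 = 40.04%.
M((Mg_0.83Fe_0.17)_5Ca_2Si_8O_22(OH)_2) = 839.162 g/mol, so wt% Ca = 80.156/839.162 × 100 = 9.55%.
40.04 − 9.55 = 30.49 pp.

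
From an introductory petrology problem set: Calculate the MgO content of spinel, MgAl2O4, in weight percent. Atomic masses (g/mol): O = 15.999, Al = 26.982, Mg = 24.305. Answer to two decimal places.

M(MgAl2O4) = 142.265 g/mol; M(MgO) = 40.304 g/mol.
Moles MgO per formula unit = 1 Mg ÷ 1 = 1.0000.
MgO fraction = (1.0000 × 40.304) / 142.265 = 40.304/142.265 = 0.2833.

28.33 wt%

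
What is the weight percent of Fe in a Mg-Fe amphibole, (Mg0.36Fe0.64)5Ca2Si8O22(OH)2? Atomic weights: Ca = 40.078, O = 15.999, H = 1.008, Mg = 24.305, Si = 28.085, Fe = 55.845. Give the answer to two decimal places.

Molar mass of (Mg0.36Fe0.64)5Ca2Si8O22(OH)2: 1.80*24.305 + 3.20*55.845 + 2*40.078 + 8*28.085 + 24*15.999 + 2*1.008 = 913.281 g/mol.
Mass of Fe per formula unit: 3.20 × 55.845 = 178.704 g.
Weight fraction Fe = 178.704 / 913.281 = 0.1957.

19.57 mass %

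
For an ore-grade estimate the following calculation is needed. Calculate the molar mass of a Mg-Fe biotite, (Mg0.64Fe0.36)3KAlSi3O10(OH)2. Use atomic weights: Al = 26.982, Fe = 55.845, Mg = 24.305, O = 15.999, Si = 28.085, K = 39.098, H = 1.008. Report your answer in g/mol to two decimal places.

Mg: 1.92 × 24.305 = 46.6656
Fe: 1.08 × 55.845 = 60.3126
K: 1 × 39.098 = 39.0980
Al: 1 × 26.982 = 26.9820
Si: 3 × 28.085 = 84.2550
O: 12 × 15.999 = 191.9880
H: 2 × 1.008 = 2.0160
Summing the contributions gives the formula mass.

451.32 g/mol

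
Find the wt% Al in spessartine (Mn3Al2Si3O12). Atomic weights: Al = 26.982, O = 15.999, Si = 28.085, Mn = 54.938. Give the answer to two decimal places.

10.90 wt%

M(Mn3Al2Si3O12) = 495.021 g/mol.
Al contributes 2 × 26.982 = 53.964 g per mole.
53.964/495.021 = 0.1090 → 10.90%.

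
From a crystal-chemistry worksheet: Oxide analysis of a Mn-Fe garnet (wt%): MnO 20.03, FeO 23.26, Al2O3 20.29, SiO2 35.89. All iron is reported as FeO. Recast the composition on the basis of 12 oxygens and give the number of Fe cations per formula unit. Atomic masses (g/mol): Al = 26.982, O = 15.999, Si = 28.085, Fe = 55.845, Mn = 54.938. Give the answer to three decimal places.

1.620 Fe apfu

MnO (M=70.937): mol = 0.28236; Mn = 0.28236, O = 0.28236.
FeO (M=71.844): mol = 0.32376; Fe = 0.32376, O = 0.32376.
Al2O3 (M=101.961): mol = 0.19900; Al = 0.39800, O = 0.59700.
SiO2 (M=60.083): mol = 0.59734; Si = 0.59734, O = 1.19468.
ΣO = 2.39780; factor = 12/ΣO = 5.00459.
Fe apfu = 0.32376 × 5.00459 = 1.620.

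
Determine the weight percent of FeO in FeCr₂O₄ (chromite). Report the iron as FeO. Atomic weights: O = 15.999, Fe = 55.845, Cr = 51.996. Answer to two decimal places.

M(FeCr₂O₄) = 223.833 g/mol; M(FeO) = 71.844 g/mol.
Moles FeO per formula unit = 1 Fe ÷ 1 = 1.0000.
FeO fraction = (1.0000 × 71.844) / 223.833 = 71.844/223.833 = 0.3210.

32.10 wt%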